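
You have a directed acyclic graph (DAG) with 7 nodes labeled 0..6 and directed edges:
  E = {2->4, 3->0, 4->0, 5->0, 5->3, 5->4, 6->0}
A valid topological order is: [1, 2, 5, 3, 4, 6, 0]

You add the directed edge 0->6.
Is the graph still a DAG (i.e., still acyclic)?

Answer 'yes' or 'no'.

Answer: no

Derivation:
Given toposort: [1, 2, 5, 3, 4, 6, 0]
Position of 0: index 6; position of 6: index 5
New edge 0->6: backward (u after v in old order)
Backward edge: old toposort is now invalid. Check if this creates a cycle.
Does 6 already reach 0? Reachable from 6: [0, 6]. YES -> cycle!
Still a DAG? no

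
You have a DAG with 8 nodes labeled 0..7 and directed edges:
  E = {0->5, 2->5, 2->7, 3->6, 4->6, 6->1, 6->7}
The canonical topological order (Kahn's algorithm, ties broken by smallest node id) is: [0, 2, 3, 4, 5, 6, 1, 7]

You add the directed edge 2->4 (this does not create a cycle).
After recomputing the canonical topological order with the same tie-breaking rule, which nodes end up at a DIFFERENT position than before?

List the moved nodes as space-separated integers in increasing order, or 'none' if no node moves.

Answer: none

Derivation:
Old toposort: [0, 2, 3, 4, 5, 6, 1, 7]
Added edge 2->4
Recompute Kahn (smallest-id tiebreak):
  initial in-degrees: [0, 1, 0, 0, 1, 2, 2, 2]
  ready (indeg=0): [0, 2, 3]
  pop 0: indeg[5]->1 | ready=[2, 3] | order so far=[0]
  pop 2: indeg[4]->0; indeg[5]->0; indeg[7]->1 | ready=[3, 4, 5] | order so far=[0, 2]
  pop 3: indeg[6]->1 | ready=[4, 5] | order so far=[0, 2, 3]
  pop 4: indeg[6]->0 | ready=[5, 6] | order so far=[0, 2, 3, 4]
  pop 5: no out-edges | ready=[6] | order so far=[0, 2, 3, 4, 5]
  pop 6: indeg[1]->0; indeg[7]->0 | ready=[1, 7] | order so far=[0, 2, 3, 4, 5, 6]
  pop 1: no out-edges | ready=[7] | order so far=[0, 2, 3, 4, 5, 6, 1]
  pop 7: no out-edges | ready=[] | order so far=[0, 2, 3, 4, 5, 6, 1, 7]
New canonical toposort: [0, 2, 3, 4, 5, 6, 1, 7]
Compare positions:
  Node 0: index 0 -> 0 (same)
  Node 1: index 6 -> 6 (same)
  Node 2: index 1 -> 1 (same)
  Node 3: index 2 -> 2 (same)
  Node 4: index 3 -> 3 (same)
  Node 5: index 4 -> 4 (same)
  Node 6: index 5 -> 5 (same)
  Node 7: index 7 -> 7 (same)
Nodes that changed position: none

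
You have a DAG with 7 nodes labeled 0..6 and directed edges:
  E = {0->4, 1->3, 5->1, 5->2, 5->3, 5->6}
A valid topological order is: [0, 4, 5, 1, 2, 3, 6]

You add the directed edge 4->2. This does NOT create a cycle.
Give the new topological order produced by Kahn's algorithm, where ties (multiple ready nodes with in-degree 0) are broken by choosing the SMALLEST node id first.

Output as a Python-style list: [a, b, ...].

Old toposort: [0, 4, 5, 1, 2, 3, 6]
Added edge: 4->2
Position of 4 (1) < position of 2 (4). Old order still valid.
Run Kahn's algorithm (break ties by smallest node id):
  initial in-degrees: [0, 1, 2, 2, 1, 0, 1]
  ready (indeg=0): [0, 5]
  pop 0: indeg[4]->0 | ready=[4, 5] | order so far=[0]
  pop 4: indeg[2]->1 | ready=[5] | order so far=[0, 4]
  pop 5: indeg[1]->0; indeg[2]->0; indeg[3]->1; indeg[6]->0 | ready=[1, 2, 6] | order so far=[0, 4, 5]
  pop 1: indeg[3]->0 | ready=[2, 3, 6] | order so far=[0, 4, 5, 1]
  pop 2: no out-edges | ready=[3, 6] | order so far=[0, 4, 5, 1, 2]
  pop 3: no out-edges | ready=[6] | order so far=[0, 4, 5, 1, 2, 3]
  pop 6: no out-edges | ready=[] | order so far=[0, 4, 5, 1, 2, 3, 6]
  Result: [0, 4, 5, 1, 2, 3, 6]

Answer: [0, 4, 5, 1, 2, 3, 6]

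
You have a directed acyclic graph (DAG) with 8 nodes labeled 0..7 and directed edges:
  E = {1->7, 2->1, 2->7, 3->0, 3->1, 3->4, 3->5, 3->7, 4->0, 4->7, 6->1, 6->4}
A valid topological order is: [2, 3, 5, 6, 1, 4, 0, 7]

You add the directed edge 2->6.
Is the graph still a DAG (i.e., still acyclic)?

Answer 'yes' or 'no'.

Answer: yes

Derivation:
Given toposort: [2, 3, 5, 6, 1, 4, 0, 7]
Position of 2: index 0; position of 6: index 3
New edge 2->6: forward
Forward edge: respects the existing order. Still a DAG, same toposort still valid.
Still a DAG? yes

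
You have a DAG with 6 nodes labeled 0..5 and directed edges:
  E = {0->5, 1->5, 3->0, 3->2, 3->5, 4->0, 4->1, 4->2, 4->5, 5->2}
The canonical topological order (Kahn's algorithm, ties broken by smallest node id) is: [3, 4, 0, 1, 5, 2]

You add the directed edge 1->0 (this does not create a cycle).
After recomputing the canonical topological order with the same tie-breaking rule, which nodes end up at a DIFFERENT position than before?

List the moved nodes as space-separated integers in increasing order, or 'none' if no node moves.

Answer: 0 1

Derivation:
Old toposort: [3, 4, 0, 1, 5, 2]
Added edge 1->0
Recompute Kahn (smallest-id tiebreak):
  initial in-degrees: [3, 1, 3, 0, 0, 4]
  ready (indeg=0): [3, 4]
  pop 3: indeg[0]->2; indeg[2]->2; indeg[5]->3 | ready=[4] | order so far=[3]
  pop 4: indeg[0]->1; indeg[1]->0; indeg[2]->1; indeg[5]->2 | ready=[1] | order so far=[3, 4]
  pop 1: indeg[0]->0; indeg[5]->1 | ready=[0] | order so far=[3, 4, 1]
  pop 0: indeg[5]->0 | ready=[5] | order so far=[3, 4, 1, 0]
  pop 5: indeg[2]->0 | ready=[2] | order so far=[3, 4, 1, 0, 5]
  pop 2: no out-edges | ready=[] | order so far=[3, 4, 1, 0, 5, 2]
New canonical toposort: [3, 4, 1, 0, 5, 2]
Compare positions:
  Node 0: index 2 -> 3 (moved)
  Node 1: index 3 -> 2 (moved)
  Node 2: index 5 -> 5 (same)
  Node 3: index 0 -> 0 (same)
  Node 4: index 1 -> 1 (same)
  Node 5: index 4 -> 4 (same)
Nodes that changed position: 0 1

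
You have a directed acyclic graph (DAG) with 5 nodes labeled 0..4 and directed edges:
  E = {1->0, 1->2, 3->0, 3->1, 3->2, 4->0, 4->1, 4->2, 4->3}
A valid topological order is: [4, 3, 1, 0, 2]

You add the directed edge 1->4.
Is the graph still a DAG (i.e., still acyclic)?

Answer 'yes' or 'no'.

Given toposort: [4, 3, 1, 0, 2]
Position of 1: index 2; position of 4: index 0
New edge 1->4: backward (u after v in old order)
Backward edge: old toposort is now invalid. Check if this creates a cycle.
Does 4 already reach 1? Reachable from 4: [0, 1, 2, 3, 4]. YES -> cycle!
Still a DAG? no

Answer: no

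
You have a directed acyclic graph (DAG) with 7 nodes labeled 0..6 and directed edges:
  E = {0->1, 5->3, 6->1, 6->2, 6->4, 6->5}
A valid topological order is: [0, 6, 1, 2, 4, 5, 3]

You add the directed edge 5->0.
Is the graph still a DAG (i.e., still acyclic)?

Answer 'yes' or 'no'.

Given toposort: [0, 6, 1, 2, 4, 5, 3]
Position of 5: index 5; position of 0: index 0
New edge 5->0: backward (u after v in old order)
Backward edge: old toposort is now invalid. Check if this creates a cycle.
Does 0 already reach 5? Reachable from 0: [0, 1]. NO -> still a DAG (reorder needed).
Still a DAG? yes

Answer: yes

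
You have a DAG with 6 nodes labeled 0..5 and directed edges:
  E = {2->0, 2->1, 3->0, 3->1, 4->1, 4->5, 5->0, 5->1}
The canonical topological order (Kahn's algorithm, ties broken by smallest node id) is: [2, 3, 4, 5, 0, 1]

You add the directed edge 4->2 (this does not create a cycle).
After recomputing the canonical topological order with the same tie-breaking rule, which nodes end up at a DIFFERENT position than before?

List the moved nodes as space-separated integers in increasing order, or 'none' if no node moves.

Old toposort: [2, 3, 4, 5, 0, 1]
Added edge 4->2
Recompute Kahn (smallest-id tiebreak):
  initial in-degrees: [3, 4, 1, 0, 0, 1]
  ready (indeg=0): [3, 4]
  pop 3: indeg[0]->2; indeg[1]->3 | ready=[4] | order so far=[3]
  pop 4: indeg[1]->2; indeg[2]->0; indeg[5]->0 | ready=[2, 5] | order so far=[3, 4]
  pop 2: indeg[0]->1; indeg[1]->1 | ready=[5] | order so far=[3, 4, 2]
  pop 5: indeg[0]->0; indeg[1]->0 | ready=[0, 1] | order so far=[3, 4, 2, 5]
  pop 0: no out-edges | ready=[1] | order so far=[3, 4, 2, 5, 0]
  pop 1: no out-edges | ready=[] | order so far=[3, 4, 2, 5, 0, 1]
New canonical toposort: [3, 4, 2, 5, 0, 1]
Compare positions:
  Node 0: index 4 -> 4 (same)
  Node 1: index 5 -> 5 (same)
  Node 2: index 0 -> 2 (moved)
  Node 3: index 1 -> 0 (moved)
  Node 4: index 2 -> 1 (moved)
  Node 5: index 3 -> 3 (same)
Nodes that changed position: 2 3 4

Answer: 2 3 4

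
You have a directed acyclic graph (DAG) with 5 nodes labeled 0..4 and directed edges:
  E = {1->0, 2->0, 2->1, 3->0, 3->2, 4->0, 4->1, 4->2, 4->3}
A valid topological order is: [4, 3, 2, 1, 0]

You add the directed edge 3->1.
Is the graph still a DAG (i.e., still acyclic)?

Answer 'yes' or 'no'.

Given toposort: [4, 3, 2, 1, 0]
Position of 3: index 1; position of 1: index 3
New edge 3->1: forward
Forward edge: respects the existing order. Still a DAG, same toposort still valid.
Still a DAG? yes

Answer: yes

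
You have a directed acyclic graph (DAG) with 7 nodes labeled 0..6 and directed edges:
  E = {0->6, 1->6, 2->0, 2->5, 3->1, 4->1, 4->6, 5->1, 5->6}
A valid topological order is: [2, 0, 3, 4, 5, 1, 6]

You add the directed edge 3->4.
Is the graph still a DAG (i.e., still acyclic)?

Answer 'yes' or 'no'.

Given toposort: [2, 0, 3, 4, 5, 1, 6]
Position of 3: index 2; position of 4: index 3
New edge 3->4: forward
Forward edge: respects the existing order. Still a DAG, same toposort still valid.
Still a DAG? yes

Answer: yes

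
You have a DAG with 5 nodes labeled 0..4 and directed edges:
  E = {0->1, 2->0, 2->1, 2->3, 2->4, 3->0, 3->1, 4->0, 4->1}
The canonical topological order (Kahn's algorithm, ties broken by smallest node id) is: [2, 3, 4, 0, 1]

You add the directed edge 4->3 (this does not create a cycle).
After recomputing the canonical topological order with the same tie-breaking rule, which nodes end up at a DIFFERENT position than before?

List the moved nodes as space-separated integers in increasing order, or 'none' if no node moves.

Answer: 3 4

Derivation:
Old toposort: [2, 3, 4, 0, 1]
Added edge 4->3
Recompute Kahn (smallest-id tiebreak):
  initial in-degrees: [3, 4, 0, 2, 1]
  ready (indeg=0): [2]
  pop 2: indeg[0]->2; indeg[1]->3; indeg[3]->1; indeg[4]->0 | ready=[4] | order so far=[2]
  pop 4: indeg[0]->1; indeg[1]->2; indeg[3]->0 | ready=[3] | order so far=[2, 4]
  pop 3: indeg[0]->0; indeg[1]->1 | ready=[0] | order so far=[2, 4, 3]
  pop 0: indeg[1]->0 | ready=[1] | order so far=[2, 4, 3, 0]
  pop 1: no out-edges | ready=[] | order so far=[2, 4, 3, 0, 1]
New canonical toposort: [2, 4, 3, 0, 1]
Compare positions:
  Node 0: index 3 -> 3 (same)
  Node 1: index 4 -> 4 (same)
  Node 2: index 0 -> 0 (same)
  Node 3: index 1 -> 2 (moved)
  Node 4: index 2 -> 1 (moved)
Nodes that changed position: 3 4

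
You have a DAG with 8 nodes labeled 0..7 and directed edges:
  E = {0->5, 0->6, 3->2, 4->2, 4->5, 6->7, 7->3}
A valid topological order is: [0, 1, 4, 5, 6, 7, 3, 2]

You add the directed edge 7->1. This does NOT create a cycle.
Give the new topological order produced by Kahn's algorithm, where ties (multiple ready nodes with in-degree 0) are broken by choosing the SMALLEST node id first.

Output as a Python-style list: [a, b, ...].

Answer: [0, 4, 5, 6, 7, 1, 3, 2]

Derivation:
Old toposort: [0, 1, 4, 5, 6, 7, 3, 2]
Added edge: 7->1
Position of 7 (5) > position of 1 (1). Must reorder: 7 must now come before 1.
Run Kahn's algorithm (break ties by smallest node id):
  initial in-degrees: [0, 1, 2, 1, 0, 2, 1, 1]
  ready (indeg=0): [0, 4]
  pop 0: indeg[5]->1; indeg[6]->0 | ready=[4, 6] | order so far=[0]
  pop 4: indeg[2]->1; indeg[5]->0 | ready=[5, 6] | order so far=[0, 4]
  pop 5: no out-edges | ready=[6] | order so far=[0, 4, 5]
  pop 6: indeg[7]->0 | ready=[7] | order so far=[0, 4, 5, 6]
  pop 7: indeg[1]->0; indeg[3]->0 | ready=[1, 3] | order so far=[0, 4, 5, 6, 7]
  pop 1: no out-edges | ready=[3] | order so far=[0, 4, 5, 6, 7, 1]
  pop 3: indeg[2]->0 | ready=[2] | order so far=[0, 4, 5, 6, 7, 1, 3]
  pop 2: no out-edges | ready=[] | order so far=[0, 4, 5, 6, 7, 1, 3, 2]
  Result: [0, 4, 5, 6, 7, 1, 3, 2]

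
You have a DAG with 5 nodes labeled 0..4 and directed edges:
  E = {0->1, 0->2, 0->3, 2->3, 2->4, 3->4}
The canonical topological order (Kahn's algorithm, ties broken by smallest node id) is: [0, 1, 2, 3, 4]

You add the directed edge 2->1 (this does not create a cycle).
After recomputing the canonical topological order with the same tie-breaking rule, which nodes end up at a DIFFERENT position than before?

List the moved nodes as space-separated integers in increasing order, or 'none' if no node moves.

Answer: 1 2

Derivation:
Old toposort: [0, 1, 2, 3, 4]
Added edge 2->1
Recompute Kahn (smallest-id tiebreak):
  initial in-degrees: [0, 2, 1, 2, 2]
  ready (indeg=0): [0]
  pop 0: indeg[1]->1; indeg[2]->0; indeg[3]->1 | ready=[2] | order so far=[0]
  pop 2: indeg[1]->0; indeg[3]->0; indeg[4]->1 | ready=[1, 3] | order so far=[0, 2]
  pop 1: no out-edges | ready=[3] | order so far=[0, 2, 1]
  pop 3: indeg[4]->0 | ready=[4] | order so far=[0, 2, 1, 3]
  pop 4: no out-edges | ready=[] | order so far=[0, 2, 1, 3, 4]
New canonical toposort: [0, 2, 1, 3, 4]
Compare positions:
  Node 0: index 0 -> 0 (same)
  Node 1: index 1 -> 2 (moved)
  Node 2: index 2 -> 1 (moved)
  Node 3: index 3 -> 3 (same)
  Node 4: index 4 -> 4 (same)
Nodes that changed position: 1 2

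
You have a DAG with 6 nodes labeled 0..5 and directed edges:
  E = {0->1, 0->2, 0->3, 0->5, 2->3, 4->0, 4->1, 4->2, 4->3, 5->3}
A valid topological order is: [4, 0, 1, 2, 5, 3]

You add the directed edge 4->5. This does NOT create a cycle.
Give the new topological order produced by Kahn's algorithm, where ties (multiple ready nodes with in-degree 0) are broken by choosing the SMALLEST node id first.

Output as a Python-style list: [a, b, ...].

Answer: [4, 0, 1, 2, 5, 3]

Derivation:
Old toposort: [4, 0, 1, 2, 5, 3]
Added edge: 4->5
Position of 4 (0) < position of 5 (4). Old order still valid.
Run Kahn's algorithm (break ties by smallest node id):
  initial in-degrees: [1, 2, 2, 4, 0, 2]
  ready (indeg=0): [4]
  pop 4: indeg[0]->0; indeg[1]->1; indeg[2]->1; indeg[3]->3; indeg[5]->1 | ready=[0] | order so far=[4]
  pop 0: indeg[1]->0; indeg[2]->0; indeg[3]->2; indeg[5]->0 | ready=[1, 2, 5] | order so far=[4, 0]
  pop 1: no out-edges | ready=[2, 5] | order so far=[4, 0, 1]
  pop 2: indeg[3]->1 | ready=[5] | order so far=[4, 0, 1, 2]
  pop 5: indeg[3]->0 | ready=[3] | order so far=[4, 0, 1, 2, 5]
  pop 3: no out-edges | ready=[] | order so far=[4, 0, 1, 2, 5, 3]
  Result: [4, 0, 1, 2, 5, 3]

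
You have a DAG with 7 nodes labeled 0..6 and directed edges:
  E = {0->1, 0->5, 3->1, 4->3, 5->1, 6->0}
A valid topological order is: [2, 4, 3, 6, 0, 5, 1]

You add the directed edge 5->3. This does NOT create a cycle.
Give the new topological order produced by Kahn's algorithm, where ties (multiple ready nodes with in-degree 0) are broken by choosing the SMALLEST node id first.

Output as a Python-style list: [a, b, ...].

Old toposort: [2, 4, 3, 6, 0, 5, 1]
Added edge: 5->3
Position of 5 (5) > position of 3 (2). Must reorder: 5 must now come before 3.
Run Kahn's algorithm (break ties by smallest node id):
  initial in-degrees: [1, 3, 0, 2, 0, 1, 0]
  ready (indeg=0): [2, 4, 6]
  pop 2: no out-edges | ready=[4, 6] | order so far=[2]
  pop 4: indeg[3]->1 | ready=[6] | order so far=[2, 4]
  pop 6: indeg[0]->0 | ready=[0] | order so far=[2, 4, 6]
  pop 0: indeg[1]->2; indeg[5]->0 | ready=[5] | order so far=[2, 4, 6, 0]
  pop 5: indeg[1]->1; indeg[3]->0 | ready=[3] | order so far=[2, 4, 6, 0, 5]
  pop 3: indeg[1]->0 | ready=[1] | order so far=[2, 4, 6, 0, 5, 3]
  pop 1: no out-edges | ready=[] | order so far=[2, 4, 6, 0, 5, 3, 1]
  Result: [2, 4, 6, 0, 5, 3, 1]

Answer: [2, 4, 6, 0, 5, 3, 1]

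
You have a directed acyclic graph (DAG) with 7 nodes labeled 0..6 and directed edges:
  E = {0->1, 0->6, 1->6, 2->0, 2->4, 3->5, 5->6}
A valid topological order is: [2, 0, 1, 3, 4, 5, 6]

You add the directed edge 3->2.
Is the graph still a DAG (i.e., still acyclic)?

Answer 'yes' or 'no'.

Given toposort: [2, 0, 1, 3, 4, 5, 6]
Position of 3: index 3; position of 2: index 0
New edge 3->2: backward (u after v in old order)
Backward edge: old toposort is now invalid. Check if this creates a cycle.
Does 2 already reach 3? Reachable from 2: [0, 1, 2, 4, 6]. NO -> still a DAG (reorder needed).
Still a DAG? yes

Answer: yes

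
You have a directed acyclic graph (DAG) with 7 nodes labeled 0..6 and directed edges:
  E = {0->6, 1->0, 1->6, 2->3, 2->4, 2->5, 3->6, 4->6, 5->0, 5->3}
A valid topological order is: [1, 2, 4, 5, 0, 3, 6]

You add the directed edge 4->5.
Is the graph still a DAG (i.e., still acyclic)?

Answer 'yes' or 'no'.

Given toposort: [1, 2, 4, 5, 0, 3, 6]
Position of 4: index 2; position of 5: index 3
New edge 4->5: forward
Forward edge: respects the existing order. Still a DAG, same toposort still valid.
Still a DAG? yes

Answer: yes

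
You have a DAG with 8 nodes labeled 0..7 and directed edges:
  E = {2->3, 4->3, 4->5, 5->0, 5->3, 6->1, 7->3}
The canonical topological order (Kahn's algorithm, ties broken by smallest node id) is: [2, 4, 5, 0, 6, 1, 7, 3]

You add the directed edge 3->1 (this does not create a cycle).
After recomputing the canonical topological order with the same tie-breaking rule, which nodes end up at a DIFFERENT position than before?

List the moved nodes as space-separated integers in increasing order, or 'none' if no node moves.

Answer: 1 3 7

Derivation:
Old toposort: [2, 4, 5, 0, 6, 1, 7, 3]
Added edge 3->1
Recompute Kahn (smallest-id tiebreak):
  initial in-degrees: [1, 2, 0, 4, 0, 1, 0, 0]
  ready (indeg=0): [2, 4, 6, 7]
  pop 2: indeg[3]->3 | ready=[4, 6, 7] | order so far=[2]
  pop 4: indeg[3]->2; indeg[5]->0 | ready=[5, 6, 7] | order so far=[2, 4]
  pop 5: indeg[0]->0; indeg[3]->1 | ready=[0, 6, 7] | order so far=[2, 4, 5]
  pop 0: no out-edges | ready=[6, 7] | order so far=[2, 4, 5, 0]
  pop 6: indeg[1]->1 | ready=[7] | order so far=[2, 4, 5, 0, 6]
  pop 7: indeg[3]->0 | ready=[3] | order so far=[2, 4, 5, 0, 6, 7]
  pop 3: indeg[1]->0 | ready=[1] | order so far=[2, 4, 5, 0, 6, 7, 3]
  pop 1: no out-edges | ready=[] | order so far=[2, 4, 5, 0, 6, 7, 3, 1]
New canonical toposort: [2, 4, 5, 0, 6, 7, 3, 1]
Compare positions:
  Node 0: index 3 -> 3 (same)
  Node 1: index 5 -> 7 (moved)
  Node 2: index 0 -> 0 (same)
  Node 3: index 7 -> 6 (moved)
  Node 4: index 1 -> 1 (same)
  Node 5: index 2 -> 2 (same)
  Node 6: index 4 -> 4 (same)
  Node 7: index 6 -> 5 (moved)
Nodes that changed position: 1 3 7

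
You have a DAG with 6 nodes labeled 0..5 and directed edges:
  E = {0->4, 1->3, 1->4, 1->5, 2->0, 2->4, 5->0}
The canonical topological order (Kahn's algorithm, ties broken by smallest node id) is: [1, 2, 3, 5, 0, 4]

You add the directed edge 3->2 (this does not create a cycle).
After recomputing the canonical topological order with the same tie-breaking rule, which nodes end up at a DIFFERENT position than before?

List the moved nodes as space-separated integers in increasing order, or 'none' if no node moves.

Answer: 2 3

Derivation:
Old toposort: [1, 2, 3, 5, 0, 4]
Added edge 3->2
Recompute Kahn (smallest-id tiebreak):
  initial in-degrees: [2, 0, 1, 1, 3, 1]
  ready (indeg=0): [1]
  pop 1: indeg[3]->0; indeg[4]->2; indeg[5]->0 | ready=[3, 5] | order so far=[1]
  pop 3: indeg[2]->0 | ready=[2, 5] | order so far=[1, 3]
  pop 2: indeg[0]->1; indeg[4]->1 | ready=[5] | order so far=[1, 3, 2]
  pop 5: indeg[0]->0 | ready=[0] | order so far=[1, 3, 2, 5]
  pop 0: indeg[4]->0 | ready=[4] | order so far=[1, 3, 2, 5, 0]
  pop 4: no out-edges | ready=[] | order so far=[1, 3, 2, 5, 0, 4]
New canonical toposort: [1, 3, 2, 5, 0, 4]
Compare positions:
  Node 0: index 4 -> 4 (same)
  Node 1: index 0 -> 0 (same)
  Node 2: index 1 -> 2 (moved)
  Node 3: index 2 -> 1 (moved)
  Node 4: index 5 -> 5 (same)
  Node 5: index 3 -> 3 (same)
Nodes that changed position: 2 3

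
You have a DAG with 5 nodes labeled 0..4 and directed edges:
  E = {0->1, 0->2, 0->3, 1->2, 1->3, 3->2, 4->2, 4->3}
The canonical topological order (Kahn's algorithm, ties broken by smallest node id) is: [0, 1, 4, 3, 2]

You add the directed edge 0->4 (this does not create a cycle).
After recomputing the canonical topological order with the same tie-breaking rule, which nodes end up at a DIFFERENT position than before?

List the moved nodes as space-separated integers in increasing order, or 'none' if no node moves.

Answer: none

Derivation:
Old toposort: [0, 1, 4, 3, 2]
Added edge 0->4
Recompute Kahn (smallest-id tiebreak):
  initial in-degrees: [0, 1, 4, 3, 1]
  ready (indeg=0): [0]
  pop 0: indeg[1]->0; indeg[2]->3; indeg[3]->2; indeg[4]->0 | ready=[1, 4] | order so far=[0]
  pop 1: indeg[2]->2; indeg[3]->1 | ready=[4] | order so far=[0, 1]
  pop 4: indeg[2]->1; indeg[3]->0 | ready=[3] | order so far=[0, 1, 4]
  pop 3: indeg[2]->0 | ready=[2] | order so far=[0, 1, 4, 3]
  pop 2: no out-edges | ready=[] | order so far=[0, 1, 4, 3, 2]
New canonical toposort: [0, 1, 4, 3, 2]
Compare positions:
  Node 0: index 0 -> 0 (same)
  Node 1: index 1 -> 1 (same)
  Node 2: index 4 -> 4 (same)
  Node 3: index 3 -> 3 (same)
  Node 4: index 2 -> 2 (same)
Nodes that changed position: none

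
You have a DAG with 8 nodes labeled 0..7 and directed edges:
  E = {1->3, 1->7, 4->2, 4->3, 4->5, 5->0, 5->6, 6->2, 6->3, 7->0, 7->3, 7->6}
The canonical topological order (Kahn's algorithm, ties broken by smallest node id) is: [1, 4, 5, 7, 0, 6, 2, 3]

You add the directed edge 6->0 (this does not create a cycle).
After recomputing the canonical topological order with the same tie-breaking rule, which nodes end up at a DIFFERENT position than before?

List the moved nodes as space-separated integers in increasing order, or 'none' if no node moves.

Answer: 0 6

Derivation:
Old toposort: [1, 4, 5, 7, 0, 6, 2, 3]
Added edge 6->0
Recompute Kahn (smallest-id tiebreak):
  initial in-degrees: [3, 0, 2, 4, 0, 1, 2, 1]
  ready (indeg=0): [1, 4]
  pop 1: indeg[3]->3; indeg[7]->0 | ready=[4, 7] | order so far=[1]
  pop 4: indeg[2]->1; indeg[3]->2; indeg[5]->0 | ready=[5, 7] | order so far=[1, 4]
  pop 5: indeg[0]->2; indeg[6]->1 | ready=[7] | order so far=[1, 4, 5]
  pop 7: indeg[0]->1; indeg[3]->1; indeg[6]->0 | ready=[6] | order so far=[1, 4, 5, 7]
  pop 6: indeg[0]->0; indeg[2]->0; indeg[3]->0 | ready=[0, 2, 3] | order so far=[1, 4, 5, 7, 6]
  pop 0: no out-edges | ready=[2, 3] | order so far=[1, 4, 5, 7, 6, 0]
  pop 2: no out-edges | ready=[3] | order so far=[1, 4, 5, 7, 6, 0, 2]
  pop 3: no out-edges | ready=[] | order so far=[1, 4, 5, 7, 6, 0, 2, 3]
New canonical toposort: [1, 4, 5, 7, 6, 0, 2, 3]
Compare positions:
  Node 0: index 4 -> 5 (moved)
  Node 1: index 0 -> 0 (same)
  Node 2: index 6 -> 6 (same)
  Node 3: index 7 -> 7 (same)
  Node 4: index 1 -> 1 (same)
  Node 5: index 2 -> 2 (same)
  Node 6: index 5 -> 4 (moved)
  Node 7: index 3 -> 3 (same)
Nodes that changed position: 0 6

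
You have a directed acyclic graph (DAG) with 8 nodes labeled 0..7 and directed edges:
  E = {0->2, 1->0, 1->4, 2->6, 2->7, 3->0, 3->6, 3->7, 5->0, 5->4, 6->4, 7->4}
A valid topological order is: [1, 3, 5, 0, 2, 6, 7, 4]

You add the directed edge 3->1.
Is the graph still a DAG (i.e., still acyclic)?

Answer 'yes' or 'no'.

Given toposort: [1, 3, 5, 0, 2, 6, 7, 4]
Position of 3: index 1; position of 1: index 0
New edge 3->1: backward (u after v in old order)
Backward edge: old toposort is now invalid. Check if this creates a cycle.
Does 1 already reach 3? Reachable from 1: [0, 1, 2, 4, 6, 7]. NO -> still a DAG (reorder needed).
Still a DAG? yes

Answer: yes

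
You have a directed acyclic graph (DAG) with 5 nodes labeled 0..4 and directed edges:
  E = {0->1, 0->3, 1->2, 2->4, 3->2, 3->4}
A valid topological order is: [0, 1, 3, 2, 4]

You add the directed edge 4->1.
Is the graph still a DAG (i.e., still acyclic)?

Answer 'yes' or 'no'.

Given toposort: [0, 1, 3, 2, 4]
Position of 4: index 4; position of 1: index 1
New edge 4->1: backward (u after v in old order)
Backward edge: old toposort is now invalid. Check if this creates a cycle.
Does 1 already reach 4? Reachable from 1: [1, 2, 4]. YES -> cycle!
Still a DAG? no

Answer: no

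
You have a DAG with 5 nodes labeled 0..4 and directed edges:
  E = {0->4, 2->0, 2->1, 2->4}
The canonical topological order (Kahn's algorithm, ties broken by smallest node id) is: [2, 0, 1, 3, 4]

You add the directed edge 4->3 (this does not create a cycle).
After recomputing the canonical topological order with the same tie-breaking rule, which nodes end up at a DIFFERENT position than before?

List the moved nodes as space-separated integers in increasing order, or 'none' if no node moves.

Answer: 3 4

Derivation:
Old toposort: [2, 0, 1, 3, 4]
Added edge 4->3
Recompute Kahn (smallest-id tiebreak):
  initial in-degrees: [1, 1, 0, 1, 2]
  ready (indeg=0): [2]
  pop 2: indeg[0]->0; indeg[1]->0; indeg[4]->1 | ready=[0, 1] | order so far=[2]
  pop 0: indeg[4]->0 | ready=[1, 4] | order so far=[2, 0]
  pop 1: no out-edges | ready=[4] | order so far=[2, 0, 1]
  pop 4: indeg[3]->0 | ready=[3] | order so far=[2, 0, 1, 4]
  pop 3: no out-edges | ready=[] | order so far=[2, 0, 1, 4, 3]
New canonical toposort: [2, 0, 1, 4, 3]
Compare positions:
  Node 0: index 1 -> 1 (same)
  Node 1: index 2 -> 2 (same)
  Node 2: index 0 -> 0 (same)
  Node 3: index 3 -> 4 (moved)
  Node 4: index 4 -> 3 (moved)
Nodes that changed position: 3 4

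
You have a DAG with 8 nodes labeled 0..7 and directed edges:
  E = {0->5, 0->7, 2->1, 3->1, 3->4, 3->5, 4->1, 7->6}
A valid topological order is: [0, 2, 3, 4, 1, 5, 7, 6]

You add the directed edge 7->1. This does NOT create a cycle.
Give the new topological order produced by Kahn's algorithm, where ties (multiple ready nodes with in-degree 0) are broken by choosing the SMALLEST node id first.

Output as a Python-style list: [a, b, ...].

Old toposort: [0, 2, 3, 4, 1, 5, 7, 6]
Added edge: 7->1
Position of 7 (6) > position of 1 (4). Must reorder: 7 must now come before 1.
Run Kahn's algorithm (break ties by smallest node id):
  initial in-degrees: [0, 4, 0, 0, 1, 2, 1, 1]
  ready (indeg=0): [0, 2, 3]
  pop 0: indeg[5]->1; indeg[7]->0 | ready=[2, 3, 7] | order so far=[0]
  pop 2: indeg[1]->3 | ready=[3, 7] | order so far=[0, 2]
  pop 3: indeg[1]->2; indeg[4]->0; indeg[5]->0 | ready=[4, 5, 7] | order so far=[0, 2, 3]
  pop 4: indeg[1]->1 | ready=[5, 7] | order so far=[0, 2, 3, 4]
  pop 5: no out-edges | ready=[7] | order so far=[0, 2, 3, 4, 5]
  pop 7: indeg[1]->0; indeg[6]->0 | ready=[1, 6] | order so far=[0, 2, 3, 4, 5, 7]
  pop 1: no out-edges | ready=[6] | order so far=[0, 2, 3, 4, 5, 7, 1]
  pop 6: no out-edges | ready=[] | order so far=[0, 2, 3, 4, 5, 7, 1, 6]
  Result: [0, 2, 3, 4, 5, 7, 1, 6]

Answer: [0, 2, 3, 4, 5, 7, 1, 6]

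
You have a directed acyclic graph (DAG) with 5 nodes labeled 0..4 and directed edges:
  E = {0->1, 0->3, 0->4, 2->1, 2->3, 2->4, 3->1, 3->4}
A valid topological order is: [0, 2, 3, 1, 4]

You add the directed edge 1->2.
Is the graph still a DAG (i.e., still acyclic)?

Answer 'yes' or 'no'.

Answer: no

Derivation:
Given toposort: [0, 2, 3, 1, 4]
Position of 1: index 3; position of 2: index 1
New edge 1->2: backward (u after v in old order)
Backward edge: old toposort is now invalid. Check if this creates a cycle.
Does 2 already reach 1? Reachable from 2: [1, 2, 3, 4]. YES -> cycle!
Still a DAG? no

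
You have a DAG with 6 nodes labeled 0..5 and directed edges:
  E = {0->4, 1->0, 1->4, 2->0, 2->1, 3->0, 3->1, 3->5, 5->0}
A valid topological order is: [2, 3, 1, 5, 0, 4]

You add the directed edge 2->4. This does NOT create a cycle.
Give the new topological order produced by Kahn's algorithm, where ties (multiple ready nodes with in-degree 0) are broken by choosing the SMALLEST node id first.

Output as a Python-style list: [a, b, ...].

Old toposort: [2, 3, 1, 5, 0, 4]
Added edge: 2->4
Position of 2 (0) < position of 4 (5). Old order still valid.
Run Kahn's algorithm (break ties by smallest node id):
  initial in-degrees: [4, 2, 0, 0, 3, 1]
  ready (indeg=0): [2, 3]
  pop 2: indeg[0]->3; indeg[1]->1; indeg[4]->2 | ready=[3] | order so far=[2]
  pop 3: indeg[0]->2; indeg[1]->0; indeg[5]->0 | ready=[1, 5] | order so far=[2, 3]
  pop 1: indeg[0]->1; indeg[4]->1 | ready=[5] | order so far=[2, 3, 1]
  pop 5: indeg[0]->0 | ready=[0] | order so far=[2, 3, 1, 5]
  pop 0: indeg[4]->0 | ready=[4] | order so far=[2, 3, 1, 5, 0]
  pop 4: no out-edges | ready=[] | order so far=[2, 3, 1, 5, 0, 4]
  Result: [2, 3, 1, 5, 0, 4]

Answer: [2, 3, 1, 5, 0, 4]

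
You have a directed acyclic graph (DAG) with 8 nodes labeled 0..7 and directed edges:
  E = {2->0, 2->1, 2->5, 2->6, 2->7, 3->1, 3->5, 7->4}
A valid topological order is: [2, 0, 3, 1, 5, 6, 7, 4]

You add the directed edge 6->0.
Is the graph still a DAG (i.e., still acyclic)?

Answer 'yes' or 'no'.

Answer: yes

Derivation:
Given toposort: [2, 0, 3, 1, 5, 6, 7, 4]
Position of 6: index 5; position of 0: index 1
New edge 6->0: backward (u after v in old order)
Backward edge: old toposort is now invalid. Check if this creates a cycle.
Does 0 already reach 6? Reachable from 0: [0]. NO -> still a DAG (reorder needed).
Still a DAG? yes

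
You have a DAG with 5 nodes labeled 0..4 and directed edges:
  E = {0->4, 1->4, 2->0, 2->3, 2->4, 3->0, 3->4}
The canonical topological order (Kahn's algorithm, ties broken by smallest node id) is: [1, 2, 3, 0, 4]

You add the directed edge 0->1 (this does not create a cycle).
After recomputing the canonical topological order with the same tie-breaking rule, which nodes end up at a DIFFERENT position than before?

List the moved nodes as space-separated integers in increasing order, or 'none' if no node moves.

Answer: 0 1 2 3

Derivation:
Old toposort: [1, 2, 3, 0, 4]
Added edge 0->1
Recompute Kahn (smallest-id tiebreak):
  initial in-degrees: [2, 1, 0, 1, 4]
  ready (indeg=0): [2]
  pop 2: indeg[0]->1; indeg[3]->0; indeg[4]->3 | ready=[3] | order so far=[2]
  pop 3: indeg[0]->0; indeg[4]->2 | ready=[0] | order so far=[2, 3]
  pop 0: indeg[1]->0; indeg[4]->1 | ready=[1] | order so far=[2, 3, 0]
  pop 1: indeg[4]->0 | ready=[4] | order so far=[2, 3, 0, 1]
  pop 4: no out-edges | ready=[] | order so far=[2, 3, 0, 1, 4]
New canonical toposort: [2, 3, 0, 1, 4]
Compare positions:
  Node 0: index 3 -> 2 (moved)
  Node 1: index 0 -> 3 (moved)
  Node 2: index 1 -> 0 (moved)
  Node 3: index 2 -> 1 (moved)
  Node 4: index 4 -> 4 (same)
Nodes that changed position: 0 1 2 3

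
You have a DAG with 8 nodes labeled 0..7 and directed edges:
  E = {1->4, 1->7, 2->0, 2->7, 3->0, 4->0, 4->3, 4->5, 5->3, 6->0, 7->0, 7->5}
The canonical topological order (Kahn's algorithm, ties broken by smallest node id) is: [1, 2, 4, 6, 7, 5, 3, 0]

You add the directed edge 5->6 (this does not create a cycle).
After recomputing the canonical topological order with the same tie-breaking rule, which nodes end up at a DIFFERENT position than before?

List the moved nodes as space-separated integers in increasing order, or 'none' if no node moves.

Old toposort: [1, 2, 4, 6, 7, 5, 3, 0]
Added edge 5->6
Recompute Kahn (smallest-id tiebreak):
  initial in-degrees: [5, 0, 0, 2, 1, 2, 1, 2]
  ready (indeg=0): [1, 2]
  pop 1: indeg[4]->0; indeg[7]->1 | ready=[2, 4] | order so far=[1]
  pop 2: indeg[0]->4; indeg[7]->0 | ready=[4, 7] | order so far=[1, 2]
  pop 4: indeg[0]->3; indeg[3]->1; indeg[5]->1 | ready=[7] | order so far=[1, 2, 4]
  pop 7: indeg[0]->2; indeg[5]->0 | ready=[5] | order so far=[1, 2, 4, 7]
  pop 5: indeg[3]->0; indeg[6]->0 | ready=[3, 6] | order so far=[1, 2, 4, 7, 5]
  pop 3: indeg[0]->1 | ready=[6] | order so far=[1, 2, 4, 7, 5, 3]
  pop 6: indeg[0]->0 | ready=[0] | order so far=[1, 2, 4, 7, 5, 3, 6]
  pop 0: no out-edges | ready=[] | order so far=[1, 2, 4, 7, 5, 3, 6, 0]
New canonical toposort: [1, 2, 4, 7, 5, 3, 6, 0]
Compare positions:
  Node 0: index 7 -> 7 (same)
  Node 1: index 0 -> 0 (same)
  Node 2: index 1 -> 1 (same)
  Node 3: index 6 -> 5 (moved)
  Node 4: index 2 -> 2 (same)
  Node 5: index 5 -> 4 (moved)
  Node 6: index 3 -> 6 (moved)
  Node 7: index 4 -> 3 (moved)
Nodes that changed position: 3 5 6 7

Answer: 3 5 6 7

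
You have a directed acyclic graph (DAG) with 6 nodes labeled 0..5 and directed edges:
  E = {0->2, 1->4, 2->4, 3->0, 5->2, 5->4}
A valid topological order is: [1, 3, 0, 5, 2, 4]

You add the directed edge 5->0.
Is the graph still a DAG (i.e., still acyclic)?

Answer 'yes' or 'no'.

Given toposort: [1, 3, 0, 5, 2, 4]
Position of 5: index 3; position of 0: index 2
New edge 5->0: backward (u after v in old order)
Backward edge: old toposort is now invalid. Check if this creates a cycle.
Does 0 already reach 5? Reachable from 0: [0, 2, 4]. NO -> still a DAG (reorder needed).
Still a DAG? yes

Answer: yes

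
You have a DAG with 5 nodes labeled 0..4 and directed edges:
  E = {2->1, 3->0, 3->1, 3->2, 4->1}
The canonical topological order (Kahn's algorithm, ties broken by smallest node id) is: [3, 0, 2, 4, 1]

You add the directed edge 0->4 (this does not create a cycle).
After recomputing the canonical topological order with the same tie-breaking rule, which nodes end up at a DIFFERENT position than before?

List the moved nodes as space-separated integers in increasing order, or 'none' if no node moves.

Old toposort: [3, 0, 2, 4, 1]
Added edge 0->4
Recompute Kahn (smallest-id tiebreak):
  initial in-degrees: [1, 3, 1, 0, 1]
  ready (indeg=0): [3]
  pop 3: indeg[0]->0; indeg[1]->2; indeg[2]->0 | ready=[0, 2] | order so far=[3]
  pop 0: indeg[4]->0 | ready=[2, 4] | order so far=[3, 0]
  pop 2: indeg[1]->1 | ready=[4] | order so far=[3, 0, 2]
  pop 4: indeg[1]->0 | ready=[1] | order so far=[3, 0, 2, 4]
  pop 1: no out-edges | ready=[] | order so far=[3, 0, 2, 4, 1]
New canonical toposort: [3, 0, 2, 4, 1]
Compare positions:
  Node 0: index 1 -> 1 (same)
  Node 1: index 4 -> 4 (same)
  Node 2: index 2 -> 2 (same)
  Node 3: index 0 -> 0 (same)
  Node 4: index 3 -> 3 (same)
Nodes that changed position: none

Answer: none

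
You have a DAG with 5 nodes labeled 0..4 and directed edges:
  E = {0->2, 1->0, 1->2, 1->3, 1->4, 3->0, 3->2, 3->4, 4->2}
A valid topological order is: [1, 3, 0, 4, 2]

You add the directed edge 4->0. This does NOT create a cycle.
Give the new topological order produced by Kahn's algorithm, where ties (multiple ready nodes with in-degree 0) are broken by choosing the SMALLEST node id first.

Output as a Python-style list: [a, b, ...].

Answer: [1, 3, 4, 0, 2]

Derivation:
Old toposort: [1, 3, 0, 4, 2]
Added edge: 4->0
Position of 4 (3) > position of 0 (2). Must reorder: 4 must now come before 0.
Run Kahn's algorithm (break ties by smallest node id):
  initial in-degrees: [3, 0, 4, 1, 2]
  ready (indeg=0): [1]
  pop 1: indeg[0]->2; indeg[2]->3; indeg[3]->0; indeg[4]->1 | ready=[3] | order so far=[1]
  pop 3: indeg[0]->1; indeg[2]->2; indeg[4]->0 | ready=[4] | order so far=[1, 3]
  pop 4: indeg[0]->0; indeg[2]->1 | ready=[0] | order so far=[1, 3, 4]
  pop 0: indeg[2]->0 | ready=[2] | order so far=[1, 3, 4, 0]
  pop 2: no out-edges | ready=[] | order so far=[1, 3, 4, 0, 2]
  Result: [1, 3, 4, 0, 2]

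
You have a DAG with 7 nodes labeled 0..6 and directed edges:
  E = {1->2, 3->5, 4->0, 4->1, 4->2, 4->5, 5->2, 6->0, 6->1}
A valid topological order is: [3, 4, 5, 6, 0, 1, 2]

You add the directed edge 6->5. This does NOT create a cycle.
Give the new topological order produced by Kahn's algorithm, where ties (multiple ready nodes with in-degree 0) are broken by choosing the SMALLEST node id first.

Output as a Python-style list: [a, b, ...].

Answer: [3, 4, 6, 0, 1, 5, 2]

Derivation:
Old toposort: [3, 4, 5, 6, 0, 1, 2]
Added edge: 6->5
Position of 6 (3) > position of 5 (2). Must reorder: 6 must now come before 5.
Run Kahn's algorithm (break ties by smallest node id):
  initial in-degrees: [2, 2, 3, 0, 0, 3, 0]
  ready (indeg=0): [3, 4, 6]
  pop 3: indeg[5]->2 | ready=[4, 6] | order so far=[3]
  pop 4: indeg[0]->1; indeg[1]->1; indeg[2]->2; indeg[5]->1 | ready=[6] | order so far=[3, 4]
  pop 6: indeg[0]->0; indeg[1]->0; indeg[5]->0 | ready=[0, 1, 5] | order so far=[3, 4, 6]
  pop 0: no out-edges | ready=[1, 5] | order so far=[3, 4, 6, 0]
  pop 1: indeg[2]->1 | ready=[5] | order so far=[3, 4, 6, 0, 1]
  pop 5: indeg[2]->0 | ready=[2] | order so far=[3, 4, 6, 0, 1, 5]
  pop 2: no out-edges | ready=[] | order so far=[3, 4, 6, 0, 1, 5, 2]
  Result: [3, 4, 6, 0, 1, 5, 2]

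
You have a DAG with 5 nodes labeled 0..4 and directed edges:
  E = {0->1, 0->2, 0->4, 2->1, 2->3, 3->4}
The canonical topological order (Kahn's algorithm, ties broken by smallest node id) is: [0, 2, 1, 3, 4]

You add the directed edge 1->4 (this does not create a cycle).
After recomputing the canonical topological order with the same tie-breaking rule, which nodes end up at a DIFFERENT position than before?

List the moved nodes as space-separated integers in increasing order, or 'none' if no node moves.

Answer: none

Derivation:
Old toposort: [0, 2, 1, 3, 4]
Added edge 1->4
Recompute Kahn (smallest-id tiebreak):
  initial in-degrees: [0, 2, 1, 1, 3]
  ready (indeg=0): [0]
  pop 0: indeg[1]->1; indeg[2]->0; indeg[4]->2 | ready=[2] | order so far=[0]
  pop 2: indeg[1]->0; indeg[3]->0 | ready=[1, 3] | order so far=[0, 2]
  pop 1: indeg[4]->1 | ready=[3] | order so far=[0, 2, 1]
  pop 3: indeg[4]->0 | ready=[4] | order so far=[0, 2, 1, 3]
  pop 4: no out-edges | ready=[] | order so far=[0, 2, 1, 3, 4]
New canonical toposort: [0, 2, 1, 3, 4]
Compare positions:
  Node 0: index 0 -> 0 (same)
  Node 1: index 2 -> 2 (same)
  Node 2: index 1 -> 1 (same)
  Node 3: index 3 -> 3 (same)
  Node 4: index 4 -> 4 (same)
Nodes that changed position: none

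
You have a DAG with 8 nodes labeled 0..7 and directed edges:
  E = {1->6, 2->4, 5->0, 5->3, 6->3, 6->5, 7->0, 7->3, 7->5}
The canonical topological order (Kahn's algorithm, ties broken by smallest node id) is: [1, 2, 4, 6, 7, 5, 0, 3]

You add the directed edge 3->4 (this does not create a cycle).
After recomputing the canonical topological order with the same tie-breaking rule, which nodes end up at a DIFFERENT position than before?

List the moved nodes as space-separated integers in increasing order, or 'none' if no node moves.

Old toposort: [1, 2, 4, 6, 7, 5, 0, 3]
Added edge 3->4
Recompute Kahn (smallest-id tiebreak):
  initial in-degrees: [2, 0, 0, 3, 2, 2, 1, 0]
  ready (indeg=0): [1, 2, 7]
  pop 1: indeg[6]->0 | ready=[2, 6, 7] | order so far=[1]
  pop 2: indeg[4]->1 | ready=[6, 7] | order so far=[1, 2]
  pop 6: indeg[3]->2; indeg[5]->1 | ready=[7] | order so far=[1, 2, 6]
  pop 7: indeg[0]->1; indeg[3]->1; indeg[5]->0 | ready=[5] | order so far=[1, 2, 6, 7]
  pop 5: indeg[0]->0; indeg[3]->0 | ready=[0, 3] | order so far=[1, 2, 6, 7, 5]
  pop 0: no out-edges | ready=[3] | order so far=[1, 2, 6, 7, 5, 0]
  pop 3: indeg[4]->0 | ready=[4] | order so far=[1, 2, 6, 7, 5, 0, 3]
  pop 4: no out-edges | ready=[] | order so far=[1, 2, 6, 7, 5, 0, 3, 4]
New canonical toposort: [1, 2, 6, 7, 5, 0, 3, 4]
Compare positions:
  Node 0: index 6 -> 5 (moved)
  Node 1: index 0 -> 0 (same)
  Node 2: index 1 -> 1 (same)
  Node 3: index 7 -> 6 (moved)
  Node 4: index 2 -> 7 (moved)
  Node 5: index 5 -> 4 (moved)
  Node 6: index 3 -> 2 (moved)
  Node 7: index 4 -> 3 (moved)
Nodes that changed position: 0 3 4 5 6 7

Answer: 0 3 4 5 6 7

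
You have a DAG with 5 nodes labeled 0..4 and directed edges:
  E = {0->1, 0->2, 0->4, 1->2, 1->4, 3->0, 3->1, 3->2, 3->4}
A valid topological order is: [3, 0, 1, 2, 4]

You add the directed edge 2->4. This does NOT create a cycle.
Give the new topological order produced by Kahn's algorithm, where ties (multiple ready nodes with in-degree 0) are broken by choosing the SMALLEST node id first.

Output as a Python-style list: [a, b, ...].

Answer: [3, 0, 1, 2, 4]

Derivation:
Old toposort: [3, 0, 1, 2, 4]
Added edge: 2->4
Position of 2 (3) < position of 4 (4). Old order still valid.
Run Kahn's algorithm (break ties by smallest node id):
  initial in-degrees: [1, 2, 3, 0, 4]
  ready (indeg=0): [3]
  pop 3: indeg[0]->0; indeg[1]->1; indeg[2]->2; indeg[4]->3 | ready=[0] | order so far=[3]
  pop 0: indeg[1]->0; indeg[2]->1; indeg[4]->2 | ready=[1] | order so far=[3, 0]
  pop 1: indeg[2]->0; indeg[4]->1 | ready=[2] | order so far=[3, 0, 1]
  pop 2: indeg[4]->0 | ready=[4] | order so far=[3, 0, 1, 2]
  pop 4: no out-edges | ready=[] | order so far=[3, 0, 1, 2, 4]
  Result: [3, 0, 1, 2, 4]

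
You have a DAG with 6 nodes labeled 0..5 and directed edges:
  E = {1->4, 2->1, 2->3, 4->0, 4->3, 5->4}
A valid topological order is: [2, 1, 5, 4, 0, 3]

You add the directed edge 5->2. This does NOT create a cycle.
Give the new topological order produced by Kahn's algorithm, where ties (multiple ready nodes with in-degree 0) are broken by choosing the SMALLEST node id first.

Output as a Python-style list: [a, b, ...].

Answer: [5, 2, 1, 4, 0, 3]

Derivation:
Old toposort: [2, 1, 5, 4, 0, 3]
Added edge: 5->2
Position of 5 (2) > position of 2 (0). Must reorder: 5 must now come before 2.
Run Kahn's algorithm (break ties by smallest node id):
  initial in-degrees: [1, 1, 1, 2, 2, 0]
  ready (indeg=0): [5]
  pop 5: indeg[2]->0; indeg[4]->1 | ready=[2] | order so far=[5]
  pop 2: indeg[1]->0; indeg[3]->1 | ready=[1] | order so far=[5, 2]
  pop 1: indeg[4]->0 | ready=[4] | order so far=[5, 2, 1]
  pop 4: indeg[0]->0; indeg[3]->0 | ready=[0, 3] | order so far=[5, 2, 1, 4]
  pop 0: no out-edges | ready=[3] | order so far=[5, 2, 1, 4, 0]
  pop 3: no out-edges | ready=[] | order so far=[5, 2, 1, 4, 0, 3]
  Result: [5, 2, 1, 4, 0, 3]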